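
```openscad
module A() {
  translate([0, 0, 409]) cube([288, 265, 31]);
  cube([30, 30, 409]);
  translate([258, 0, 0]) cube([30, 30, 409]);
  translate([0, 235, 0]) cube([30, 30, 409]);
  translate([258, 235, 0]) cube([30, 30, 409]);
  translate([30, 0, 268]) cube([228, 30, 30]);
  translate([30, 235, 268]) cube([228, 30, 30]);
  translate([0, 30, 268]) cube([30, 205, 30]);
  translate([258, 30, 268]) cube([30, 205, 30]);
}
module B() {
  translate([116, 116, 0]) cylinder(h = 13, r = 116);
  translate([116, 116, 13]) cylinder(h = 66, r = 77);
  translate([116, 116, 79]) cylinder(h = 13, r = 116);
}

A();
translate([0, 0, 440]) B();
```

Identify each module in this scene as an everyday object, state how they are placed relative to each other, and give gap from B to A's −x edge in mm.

The spool's min-x is at 0; the stool's min-x is 0; gap = 0 mm.

A is a stool. B is a spool. The spool is on top of the stool. The gap from the spool to the stool's −x edge is 0 mm.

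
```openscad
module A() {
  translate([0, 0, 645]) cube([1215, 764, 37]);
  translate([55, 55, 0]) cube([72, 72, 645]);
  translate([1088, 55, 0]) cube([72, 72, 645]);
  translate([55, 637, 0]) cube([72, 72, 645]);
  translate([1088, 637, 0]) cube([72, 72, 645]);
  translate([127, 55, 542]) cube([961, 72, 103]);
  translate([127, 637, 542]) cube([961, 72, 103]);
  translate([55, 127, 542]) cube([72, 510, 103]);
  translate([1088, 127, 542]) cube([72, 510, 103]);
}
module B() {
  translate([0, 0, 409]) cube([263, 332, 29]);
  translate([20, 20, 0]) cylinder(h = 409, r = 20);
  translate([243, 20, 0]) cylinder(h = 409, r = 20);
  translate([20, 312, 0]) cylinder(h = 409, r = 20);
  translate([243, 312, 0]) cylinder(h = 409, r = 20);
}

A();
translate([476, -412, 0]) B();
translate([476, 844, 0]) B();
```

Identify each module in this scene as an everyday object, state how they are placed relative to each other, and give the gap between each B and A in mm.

A is a table. B is a stool. Two stools sit around the table at the −y, +y sides. The gap between each stool and the table is 80 mm.

Each stool's nearest face is 80 mm from the table's bounding box.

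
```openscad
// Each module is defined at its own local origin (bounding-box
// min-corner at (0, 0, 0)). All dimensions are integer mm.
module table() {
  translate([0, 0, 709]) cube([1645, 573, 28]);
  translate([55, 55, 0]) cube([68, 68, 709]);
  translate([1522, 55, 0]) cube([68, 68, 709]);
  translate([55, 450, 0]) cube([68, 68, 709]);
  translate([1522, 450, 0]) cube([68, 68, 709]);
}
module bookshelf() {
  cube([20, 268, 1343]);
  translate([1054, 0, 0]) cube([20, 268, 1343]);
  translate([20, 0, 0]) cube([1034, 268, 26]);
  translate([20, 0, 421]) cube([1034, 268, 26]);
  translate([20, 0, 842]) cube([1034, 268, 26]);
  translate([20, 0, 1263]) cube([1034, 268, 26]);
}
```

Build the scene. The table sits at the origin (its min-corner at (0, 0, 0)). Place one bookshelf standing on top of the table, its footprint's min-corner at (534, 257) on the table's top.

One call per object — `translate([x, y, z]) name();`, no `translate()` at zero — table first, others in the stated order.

table();
translate([534, 257, 737]) bookshelf();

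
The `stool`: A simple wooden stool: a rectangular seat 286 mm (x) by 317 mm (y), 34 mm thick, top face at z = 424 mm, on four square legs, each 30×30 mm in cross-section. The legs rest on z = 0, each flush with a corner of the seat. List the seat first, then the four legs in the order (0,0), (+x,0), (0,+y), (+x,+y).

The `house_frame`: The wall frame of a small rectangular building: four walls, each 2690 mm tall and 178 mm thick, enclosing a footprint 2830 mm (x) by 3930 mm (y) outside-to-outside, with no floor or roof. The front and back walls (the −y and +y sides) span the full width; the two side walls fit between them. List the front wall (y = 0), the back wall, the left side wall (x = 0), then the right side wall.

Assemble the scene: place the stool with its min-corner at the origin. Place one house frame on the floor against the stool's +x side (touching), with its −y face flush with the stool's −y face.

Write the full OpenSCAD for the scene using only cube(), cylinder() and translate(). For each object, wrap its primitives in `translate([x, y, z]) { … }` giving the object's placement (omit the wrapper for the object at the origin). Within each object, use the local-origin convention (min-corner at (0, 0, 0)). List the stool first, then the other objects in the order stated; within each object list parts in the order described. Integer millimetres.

translate([0, 0, 390]) cube([286, 317, 34]);
cube([30, 30, 390]);
translate([256, 0, 0]) cube([30, 30, 390]);
translate([0, 287, 0]) cube([30, 30, 390]);
translate([256, 287, 0]) cube([30, 30, 390]);
translate([286, 0, 0]) {
  cube([2830, 178, 2690]);
  translate([0, 3752, 0]) cube([2830, 178, 2690]);
  translate([0, 178, 0]) cube([178, 3574, 2690]);
  translate([2652, 178, 0]) cube([178, 3574, 2690]);
}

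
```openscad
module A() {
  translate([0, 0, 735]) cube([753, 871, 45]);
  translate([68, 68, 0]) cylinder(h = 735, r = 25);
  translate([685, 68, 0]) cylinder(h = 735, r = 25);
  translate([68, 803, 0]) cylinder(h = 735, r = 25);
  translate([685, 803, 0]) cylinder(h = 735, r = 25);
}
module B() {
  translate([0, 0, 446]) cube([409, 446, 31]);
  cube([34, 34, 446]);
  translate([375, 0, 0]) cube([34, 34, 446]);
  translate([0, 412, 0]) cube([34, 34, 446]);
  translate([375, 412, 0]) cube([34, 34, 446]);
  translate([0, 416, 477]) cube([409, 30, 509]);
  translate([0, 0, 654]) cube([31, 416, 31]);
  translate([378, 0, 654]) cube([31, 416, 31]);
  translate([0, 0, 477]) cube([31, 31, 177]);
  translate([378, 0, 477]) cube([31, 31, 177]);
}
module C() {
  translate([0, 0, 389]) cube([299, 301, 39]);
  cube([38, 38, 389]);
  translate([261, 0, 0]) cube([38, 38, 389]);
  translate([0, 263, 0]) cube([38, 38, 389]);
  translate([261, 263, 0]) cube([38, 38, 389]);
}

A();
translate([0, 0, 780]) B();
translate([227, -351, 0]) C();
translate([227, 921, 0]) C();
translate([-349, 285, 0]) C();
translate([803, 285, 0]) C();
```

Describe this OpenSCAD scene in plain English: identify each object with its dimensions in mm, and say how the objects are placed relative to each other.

A is a table: top 753 mm (x) × 871 mm (y), 45 mm thick, upper face at z = 780 mm, on four round legs of 50 mm diameter, each leg's bounding box inset 43 mm from the nearest pair of top edges, running from z = 0 to the bottom of the top.

B is a chair. The seat is a 409×446×31 mm slab with its top at z = 477 mm, on four 34×34 mm corner legs (flush with the seat edges, standing on z = 0). A flat backrest 30 mm thick, 509 mm tall, spans the full seat width and rises from the seat top along its +y edge, rear face flush with the rear of the seat. Two armrests of 31×31 mm section run along each side from the seat's front edge to the front of the backrest, top faces 208 mm above the seat top and outer faces flush with the seat's x-edges; a 31×31 mm post under the front of each armrest stands on the seat at the front corner.

C is a four-legged stool. The seat is a 299×301×39 mm slab whose top surface is at z = 428 mm; four square legs, each 38×38 mm in cross-section, run from the floor (z = 0) to the underside of the seat, each flush with a corner of the seat.

The chair is on top of the table. Four stools sit around the table at the −y, +y, −x, +x sides.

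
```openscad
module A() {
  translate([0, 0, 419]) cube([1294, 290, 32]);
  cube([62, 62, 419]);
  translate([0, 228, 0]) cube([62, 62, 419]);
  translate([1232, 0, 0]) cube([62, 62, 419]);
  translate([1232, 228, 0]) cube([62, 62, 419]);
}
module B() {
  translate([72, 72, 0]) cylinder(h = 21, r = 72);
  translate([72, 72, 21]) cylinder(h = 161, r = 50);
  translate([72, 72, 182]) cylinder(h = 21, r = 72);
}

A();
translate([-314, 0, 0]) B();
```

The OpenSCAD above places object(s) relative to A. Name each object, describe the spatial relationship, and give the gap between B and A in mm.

A is a bench. B is a spool. The spool is on the floor beside the bench on its −x side. The gap between the spool and the bench is 170 mm.

The spool's nearest face is 170 mm from the bench's −x face.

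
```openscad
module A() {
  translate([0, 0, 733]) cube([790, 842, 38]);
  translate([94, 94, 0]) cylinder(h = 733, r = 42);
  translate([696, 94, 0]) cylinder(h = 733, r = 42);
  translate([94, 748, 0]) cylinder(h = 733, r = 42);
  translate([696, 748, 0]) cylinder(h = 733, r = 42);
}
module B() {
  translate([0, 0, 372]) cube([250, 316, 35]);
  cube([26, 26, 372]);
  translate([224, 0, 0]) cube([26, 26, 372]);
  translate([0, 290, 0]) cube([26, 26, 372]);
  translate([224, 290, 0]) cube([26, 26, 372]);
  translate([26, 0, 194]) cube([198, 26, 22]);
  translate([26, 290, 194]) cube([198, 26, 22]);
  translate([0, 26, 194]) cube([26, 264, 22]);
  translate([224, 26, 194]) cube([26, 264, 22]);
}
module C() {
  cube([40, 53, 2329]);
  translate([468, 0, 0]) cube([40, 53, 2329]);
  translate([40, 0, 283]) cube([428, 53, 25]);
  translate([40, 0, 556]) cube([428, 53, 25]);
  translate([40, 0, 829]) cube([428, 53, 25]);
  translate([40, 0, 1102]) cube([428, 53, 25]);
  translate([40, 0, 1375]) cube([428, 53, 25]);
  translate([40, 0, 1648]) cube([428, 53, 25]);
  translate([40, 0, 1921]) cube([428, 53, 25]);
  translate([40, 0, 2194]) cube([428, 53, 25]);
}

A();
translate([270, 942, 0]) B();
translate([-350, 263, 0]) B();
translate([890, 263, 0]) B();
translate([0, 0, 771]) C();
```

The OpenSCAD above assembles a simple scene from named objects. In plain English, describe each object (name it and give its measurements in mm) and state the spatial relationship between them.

A is a table: top 790 mm (x) × 842 mm (y), 38 mm thick, upper face at z = 771 mm, on four round legs of 84 mm diameter, each leg's bounding box inset 52 mm from the nearest pair of top edges, running from z = 0 to the bottom of the top.

B is a simple wooden stool: a rectangular seat 250 mm (x) by 316 mm (y), 35 mm thick, top face at z = 407 mm, on four square legs, each 26×26 mm in cross-section. The legs rest on z = 0, each flush with a corner of the seat. Four stretchers, 26 mm wide and 22 mm tall, connect adjacent legs with their undersides at z = 194 mm, each running between the inner faces of the legs it joins and aligned with the legs' outer faces on the other axis.

C is a wooden ladder with two side rails of 40×53 mm section and 2329 mm height, set 508 mm apart overall. Between them run 8 rectangular rungs (53 mm deep, 25 mm thick), front faces flush with the rails' −y face. The bottom of the first rung is 283 mm above the floor and each subsequent rung is 273 mm higher than the one below.

Three stools sit around the table at the +y, −x, +x sides. The ladder is on top of the table.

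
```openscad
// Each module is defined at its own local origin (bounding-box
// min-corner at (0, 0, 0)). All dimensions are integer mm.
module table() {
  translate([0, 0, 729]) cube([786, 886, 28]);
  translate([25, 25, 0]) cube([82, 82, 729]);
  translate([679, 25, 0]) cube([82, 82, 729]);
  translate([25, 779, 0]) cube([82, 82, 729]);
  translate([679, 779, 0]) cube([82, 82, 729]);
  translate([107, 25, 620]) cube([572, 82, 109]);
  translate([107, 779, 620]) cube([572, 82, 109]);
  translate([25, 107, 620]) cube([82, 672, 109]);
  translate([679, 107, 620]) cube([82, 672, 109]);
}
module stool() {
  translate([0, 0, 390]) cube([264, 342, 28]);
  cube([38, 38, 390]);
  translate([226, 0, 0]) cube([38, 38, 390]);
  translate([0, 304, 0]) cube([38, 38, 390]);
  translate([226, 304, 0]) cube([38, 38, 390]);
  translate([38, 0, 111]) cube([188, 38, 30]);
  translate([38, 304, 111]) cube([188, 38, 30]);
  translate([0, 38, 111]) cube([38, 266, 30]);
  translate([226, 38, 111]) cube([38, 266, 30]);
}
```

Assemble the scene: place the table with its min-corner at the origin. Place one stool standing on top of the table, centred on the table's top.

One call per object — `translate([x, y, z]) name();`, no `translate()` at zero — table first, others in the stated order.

table();
translate([261, 272, 757]) stool();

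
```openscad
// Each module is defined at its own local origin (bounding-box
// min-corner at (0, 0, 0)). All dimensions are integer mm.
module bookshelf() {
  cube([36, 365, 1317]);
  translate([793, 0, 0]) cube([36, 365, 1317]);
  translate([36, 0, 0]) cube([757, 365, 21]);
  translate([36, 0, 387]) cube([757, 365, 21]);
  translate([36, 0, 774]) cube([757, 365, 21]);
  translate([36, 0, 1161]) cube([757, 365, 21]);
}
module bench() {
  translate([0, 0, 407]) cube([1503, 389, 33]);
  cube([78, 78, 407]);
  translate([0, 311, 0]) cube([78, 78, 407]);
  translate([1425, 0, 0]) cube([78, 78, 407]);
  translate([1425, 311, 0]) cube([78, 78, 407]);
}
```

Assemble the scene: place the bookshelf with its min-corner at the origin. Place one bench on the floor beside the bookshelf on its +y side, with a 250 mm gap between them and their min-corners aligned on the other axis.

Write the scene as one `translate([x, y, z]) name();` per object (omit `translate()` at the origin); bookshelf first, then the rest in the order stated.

bookshelf();
translate([0, 615, 0]) bench();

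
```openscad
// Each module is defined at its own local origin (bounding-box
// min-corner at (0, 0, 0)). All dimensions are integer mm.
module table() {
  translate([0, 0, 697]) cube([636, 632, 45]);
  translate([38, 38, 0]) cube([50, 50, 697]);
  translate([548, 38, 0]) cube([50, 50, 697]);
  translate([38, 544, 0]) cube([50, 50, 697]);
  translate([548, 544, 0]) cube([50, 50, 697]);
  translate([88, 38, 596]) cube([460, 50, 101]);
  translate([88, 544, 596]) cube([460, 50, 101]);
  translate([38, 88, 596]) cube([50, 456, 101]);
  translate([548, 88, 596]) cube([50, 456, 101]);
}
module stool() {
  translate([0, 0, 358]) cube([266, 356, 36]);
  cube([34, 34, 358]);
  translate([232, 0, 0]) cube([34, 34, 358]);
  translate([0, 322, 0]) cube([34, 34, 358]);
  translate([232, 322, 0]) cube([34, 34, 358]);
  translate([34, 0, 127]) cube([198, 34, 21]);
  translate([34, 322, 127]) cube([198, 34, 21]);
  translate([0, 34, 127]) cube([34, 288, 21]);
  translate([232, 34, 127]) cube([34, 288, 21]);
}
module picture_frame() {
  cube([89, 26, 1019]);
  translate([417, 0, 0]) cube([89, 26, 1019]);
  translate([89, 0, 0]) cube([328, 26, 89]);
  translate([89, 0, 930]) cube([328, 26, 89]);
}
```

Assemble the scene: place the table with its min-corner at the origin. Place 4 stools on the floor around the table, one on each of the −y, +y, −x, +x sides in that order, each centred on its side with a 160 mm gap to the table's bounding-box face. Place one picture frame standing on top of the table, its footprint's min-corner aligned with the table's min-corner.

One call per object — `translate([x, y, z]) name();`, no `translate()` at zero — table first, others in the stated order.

table();
translate([185, -516, 0]) stool();
translate([185, 792, 0]) stool();
translate([-426, 138, 0]) stool();
translate([796, 138, 0]) stool();
translate([0, 0, 742]) picture_frame();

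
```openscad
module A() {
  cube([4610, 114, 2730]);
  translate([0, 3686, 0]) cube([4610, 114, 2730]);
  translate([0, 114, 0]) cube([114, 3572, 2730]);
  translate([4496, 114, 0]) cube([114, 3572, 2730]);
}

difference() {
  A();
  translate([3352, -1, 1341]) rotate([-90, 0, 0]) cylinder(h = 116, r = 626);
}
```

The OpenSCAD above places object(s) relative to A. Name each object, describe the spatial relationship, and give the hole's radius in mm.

The subtracted cylinder has r = 626 mm.

A is a house frame. The house frame has a circular hole through its front wall. The hole's radius is 626 mm.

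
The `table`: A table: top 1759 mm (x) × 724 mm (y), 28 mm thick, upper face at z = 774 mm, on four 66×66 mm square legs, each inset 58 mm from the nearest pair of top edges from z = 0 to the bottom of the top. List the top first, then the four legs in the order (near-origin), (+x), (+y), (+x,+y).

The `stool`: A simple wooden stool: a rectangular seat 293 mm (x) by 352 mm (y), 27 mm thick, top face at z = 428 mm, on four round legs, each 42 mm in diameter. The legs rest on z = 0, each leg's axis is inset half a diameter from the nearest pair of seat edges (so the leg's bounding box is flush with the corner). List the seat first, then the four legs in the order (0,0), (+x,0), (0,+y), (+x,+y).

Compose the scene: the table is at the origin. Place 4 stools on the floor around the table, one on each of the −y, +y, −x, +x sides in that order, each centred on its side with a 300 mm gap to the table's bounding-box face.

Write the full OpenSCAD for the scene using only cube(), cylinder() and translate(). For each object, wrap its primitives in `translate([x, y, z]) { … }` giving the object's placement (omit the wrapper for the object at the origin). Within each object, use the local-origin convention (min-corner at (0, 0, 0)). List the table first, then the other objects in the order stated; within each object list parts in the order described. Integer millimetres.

translate([0, 0, 746]) cube([1759, 724, 28]);
translate([58, 58, 0]) cube([66, 66, 746]);
translate([1635, 58, 0]) cube([66, 66, 746]);
translate([58, 600, 0]) cube([66, 66, 746]);
translate([1635, 600, 0]) cube([66, 66, 746]);
translate([733, -652, 0]) {
  translate([0, 0, 401]) cube([293, 352, 27]);
  translate([21, 21, 0]) cylinder(h = 401, r = 21);
  translate([272, 21, 0]) cylinder(h = 401, r = 21);
  translate([21, 331, 0]) cylinder(h = 401, r = 21);
  translate([272, 331, 0]) cylinder(h = 401, r = 21);
}
translate([733, 1024, 0]) {
  translate([0, 0, 401]) cube([293, 352, 27]);
  translate([21, 21, 0]) cylinder(h = 401, r = 21);
  translate([272, 21, 0]) cylinder(h = 401, r = 21);
  translate([21, 331, 0]) cylinder(h = 401, r = 21);
  translate([272, 331, 0]) cylinder(h = 401, r = 21);
}
translate([-593, 186, 0]) {
  translate([0, 0, 401]) cube([293, 352, 27]);
  translate([21, 21, 0]) cylinder(h = 401, r = 21);
  translate([272, 21, 0]) cylinder(h = 401, r = 21);
  translate([21, 331, 0]) cylinder(h = 401, r = 21);
  translate([272, 331, 0]) cylinder(h = 401, r = 21);
}
translate([2059, 186, 0]) {
  translate([0, 0, 401]) cube([293, 352, 27]);
  translate([21, 21, 0]) cylinder(h = 401, r = 21);
  translate([272, 21, 0]) cylinder(h = 401, r = 21);
  translate([21, 331, 0]) cylinder(h = 401, r = 21);
  translate([272, 331, 0]) cylinder(h = 401, r = 21);
}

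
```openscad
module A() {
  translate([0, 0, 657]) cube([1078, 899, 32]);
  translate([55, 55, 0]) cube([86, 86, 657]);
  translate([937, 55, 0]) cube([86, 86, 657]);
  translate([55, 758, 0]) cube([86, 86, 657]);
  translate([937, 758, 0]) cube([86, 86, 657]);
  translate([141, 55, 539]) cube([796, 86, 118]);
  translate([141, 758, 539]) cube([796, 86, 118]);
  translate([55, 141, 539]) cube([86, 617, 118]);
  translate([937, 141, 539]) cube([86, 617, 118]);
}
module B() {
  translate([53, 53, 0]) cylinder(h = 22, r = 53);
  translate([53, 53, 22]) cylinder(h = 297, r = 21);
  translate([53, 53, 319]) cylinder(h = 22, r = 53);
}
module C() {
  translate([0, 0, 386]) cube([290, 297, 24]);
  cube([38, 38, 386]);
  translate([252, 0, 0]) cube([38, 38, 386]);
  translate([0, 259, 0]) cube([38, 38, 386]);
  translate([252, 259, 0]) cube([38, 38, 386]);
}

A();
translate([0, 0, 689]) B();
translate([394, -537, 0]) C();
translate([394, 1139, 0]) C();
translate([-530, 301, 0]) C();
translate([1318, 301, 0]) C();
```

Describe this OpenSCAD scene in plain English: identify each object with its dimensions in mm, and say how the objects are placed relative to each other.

A is a table with a 1078×899 mm rectangular top, 32 mm thick, top surface at z = 689 mm, supported by four 86×86 mm square legs, each inset 55 mm from the nearest pair of top edges, running from the floor. Four apron rails, 86 mm thick and 118 mm tall, run between adjacent legs with their top edges flush with the underside of the top and their outer faces flush with the legs' outer faces.

B is a spool: two coaxial disc flanges of radius 53 mm and thickness 22 mm, joined by a core cylinder of radius 21 mm and height 297 mm. The lower flange rests on z = 0 and the three cylinders share a vertical axis.

C is a four-legged stool. The seat is 290×297 mm, 24 mm thick, top at z = 410 mm. It stands on four square legs, each 38×38 mm in cross-section, from z = 0 to the seat underside, each flush with a corner of the seat.

The spool is on top of the table. Four stools sit around the table at the −y, +y, −x, +x sides.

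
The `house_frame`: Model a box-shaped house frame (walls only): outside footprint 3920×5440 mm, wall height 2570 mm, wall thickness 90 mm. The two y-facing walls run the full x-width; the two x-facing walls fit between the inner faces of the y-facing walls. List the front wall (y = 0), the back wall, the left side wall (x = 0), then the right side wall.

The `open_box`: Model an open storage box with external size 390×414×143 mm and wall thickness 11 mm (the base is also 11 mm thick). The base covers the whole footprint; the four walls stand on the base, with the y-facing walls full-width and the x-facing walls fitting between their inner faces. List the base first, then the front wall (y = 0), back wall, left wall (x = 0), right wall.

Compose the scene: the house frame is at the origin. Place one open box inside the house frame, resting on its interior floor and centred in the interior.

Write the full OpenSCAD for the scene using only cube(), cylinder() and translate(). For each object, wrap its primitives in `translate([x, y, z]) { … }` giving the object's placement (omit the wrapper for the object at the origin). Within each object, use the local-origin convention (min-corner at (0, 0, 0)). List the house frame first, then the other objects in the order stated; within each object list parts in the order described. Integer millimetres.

cube([3920, 90, 2570]);
translate([0, 5350, 0]) cube([3920, 90, 2570]);
translate([0, 90, 0]) cube([90, 5260, 2570]);
translate([3830, 90, 0]) cube([90, 5260, 2570]);
translate([1765, 2513, 0]) {
  cube([390, 414, 11]);
  translate([0, 0, 11]) cube([390, 11, 132]);
  translate([0, 403, 11]) cube([390, 11, 132]);
  translate([0, 11, 11]) cube([11, 392, 132]);
  translate([379, 11, 11]) cube([11, 392, 132]);
}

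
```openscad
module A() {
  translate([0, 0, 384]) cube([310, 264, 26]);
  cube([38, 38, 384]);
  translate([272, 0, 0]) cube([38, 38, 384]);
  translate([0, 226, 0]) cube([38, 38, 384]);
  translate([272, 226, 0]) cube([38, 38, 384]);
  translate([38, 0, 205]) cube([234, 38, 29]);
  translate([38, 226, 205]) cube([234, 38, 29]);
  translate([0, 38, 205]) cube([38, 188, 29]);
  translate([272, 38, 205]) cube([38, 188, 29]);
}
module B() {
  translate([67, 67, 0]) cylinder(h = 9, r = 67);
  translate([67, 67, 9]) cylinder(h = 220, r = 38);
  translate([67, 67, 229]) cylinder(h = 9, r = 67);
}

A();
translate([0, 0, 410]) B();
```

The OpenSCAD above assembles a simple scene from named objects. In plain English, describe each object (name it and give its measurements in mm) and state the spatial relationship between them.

A is a simple wooden stool: a rectangular seat 310 mm (x) by 264 mm (y), 26 mm thick, top face at z = 410 mm, on four square legs, each 38×38 mm in cross-section. The legs rest on z = 0, each flush with a corner of the seat. Four stretchers, 38 mm wide and 29 mm tall, connect adjacent legs with their undersides at z = 205 mm, each running between the inner faces of the legs it joins and aligned with the legs' outer faces on the other axis.

B is a spool: two coaxial disc flanges of radius 67 mm and thickness 9 mm, joined by a core cylinder of radius 38 mm and height 220 mm. The lower flange rests on z = 0 and the three cylinders share a vertical axis.

The spool is on top of the stool.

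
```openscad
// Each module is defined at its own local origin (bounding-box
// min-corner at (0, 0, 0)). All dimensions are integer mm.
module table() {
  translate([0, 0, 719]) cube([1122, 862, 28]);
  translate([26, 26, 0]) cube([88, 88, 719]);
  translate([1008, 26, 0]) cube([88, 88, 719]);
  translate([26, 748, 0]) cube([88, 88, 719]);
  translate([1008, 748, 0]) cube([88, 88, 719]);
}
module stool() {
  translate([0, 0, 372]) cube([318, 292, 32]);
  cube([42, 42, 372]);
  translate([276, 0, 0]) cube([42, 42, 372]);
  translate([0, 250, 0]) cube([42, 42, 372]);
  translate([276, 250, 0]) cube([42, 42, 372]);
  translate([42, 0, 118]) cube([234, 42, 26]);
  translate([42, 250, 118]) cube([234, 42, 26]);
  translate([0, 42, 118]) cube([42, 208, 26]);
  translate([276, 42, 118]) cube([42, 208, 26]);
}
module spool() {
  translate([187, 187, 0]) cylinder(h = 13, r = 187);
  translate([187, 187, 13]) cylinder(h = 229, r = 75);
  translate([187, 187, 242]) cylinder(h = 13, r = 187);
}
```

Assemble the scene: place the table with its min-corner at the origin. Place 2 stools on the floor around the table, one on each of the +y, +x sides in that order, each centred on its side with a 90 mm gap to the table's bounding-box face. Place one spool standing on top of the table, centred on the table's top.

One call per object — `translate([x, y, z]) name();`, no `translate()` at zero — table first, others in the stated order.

table();
translate([402, 952, 0]) stool();
translate([1212, 285, 0]) stool();
translate([374, 244, 747]) spool();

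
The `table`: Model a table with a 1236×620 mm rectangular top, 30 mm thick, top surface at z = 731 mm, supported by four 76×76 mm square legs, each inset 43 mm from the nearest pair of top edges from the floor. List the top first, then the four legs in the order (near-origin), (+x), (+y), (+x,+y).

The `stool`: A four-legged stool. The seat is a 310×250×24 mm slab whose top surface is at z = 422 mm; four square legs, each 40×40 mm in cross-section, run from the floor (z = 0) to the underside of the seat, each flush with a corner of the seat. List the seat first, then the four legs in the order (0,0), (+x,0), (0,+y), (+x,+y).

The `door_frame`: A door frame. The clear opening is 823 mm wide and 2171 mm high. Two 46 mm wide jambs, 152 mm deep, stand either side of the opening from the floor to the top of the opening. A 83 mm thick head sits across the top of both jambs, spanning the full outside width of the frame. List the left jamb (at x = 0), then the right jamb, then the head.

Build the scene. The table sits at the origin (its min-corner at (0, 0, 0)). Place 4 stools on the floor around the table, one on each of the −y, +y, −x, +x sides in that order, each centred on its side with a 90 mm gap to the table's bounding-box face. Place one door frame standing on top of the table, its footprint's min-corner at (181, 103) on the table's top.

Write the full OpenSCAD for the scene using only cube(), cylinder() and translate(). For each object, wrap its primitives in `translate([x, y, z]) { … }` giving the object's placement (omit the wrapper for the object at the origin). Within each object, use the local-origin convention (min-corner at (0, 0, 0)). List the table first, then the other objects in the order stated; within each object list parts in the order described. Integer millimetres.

translate([0, 0, 701]) cube([1236, 620, 30]);
translate([43, 43, 0]) cube([76, 76, 701]);
translate([1117, 43, 0]) cube([76, 76, 701]);
translate([43, 501, 0]) cube([76, 76, 701]);
translate([1117, 501, 0]) cube([76, 76, 701]);
translate([463, -340, 0]) {
  translate([0, 0, 398]) cube([310, 250, 24]);
  cube([40, 40, 398]);
  translate([270, 0, 0]) cube([40, 40, 398]);
  translate([0, 210, 0]) cube([40, 40, 398]);
  translate([270, 210, 0]) cube([40, 40, 398]);
}
translate([463, 710, 0]) {
  translate([0, 0, 398]) cube([310, 250, 24]);
  cube([40, 40, 398]);
  translate([270, 0, 0]) cube([40, 40, 398]);
  translate([0, 210, 0]) cube([40, 40, 398]);
  translate([270, 210, 0]) cube([40, 40, 398]);
}
translate([-400, 185, 0]) {
  translate([0, 0, 398]) cube([310, 250, 24]);
  cube([40, 40, 398]);
  translate([270, 0, 0]) cube([40, 40, 398]);
  translate([0, 210, 0]) cube([40, 40, 398]);
  translate([270, 210, 0]) cube([40, 40, 398]);
}
translate([1326, 185, 0]) {
  translate([0, 0, 398]) cube([310, 250, 24]);
  cube([40, 40, 398]);
  translate([270, 0, 0]) cube([40, 40, 398]);
  translate([0, 210, 0]) cube([40, 40, 398]);
  translate([270, 210, 0]) cube([40, 40, 398]);
}
translate([181, 103, 731]) {
  cube([46, 152, 2171]);
  translate([869, 0, 0]) cube([46, 152, 2171]);
  translate([0, 0, 2171]) cube([915, 152, 83]);
}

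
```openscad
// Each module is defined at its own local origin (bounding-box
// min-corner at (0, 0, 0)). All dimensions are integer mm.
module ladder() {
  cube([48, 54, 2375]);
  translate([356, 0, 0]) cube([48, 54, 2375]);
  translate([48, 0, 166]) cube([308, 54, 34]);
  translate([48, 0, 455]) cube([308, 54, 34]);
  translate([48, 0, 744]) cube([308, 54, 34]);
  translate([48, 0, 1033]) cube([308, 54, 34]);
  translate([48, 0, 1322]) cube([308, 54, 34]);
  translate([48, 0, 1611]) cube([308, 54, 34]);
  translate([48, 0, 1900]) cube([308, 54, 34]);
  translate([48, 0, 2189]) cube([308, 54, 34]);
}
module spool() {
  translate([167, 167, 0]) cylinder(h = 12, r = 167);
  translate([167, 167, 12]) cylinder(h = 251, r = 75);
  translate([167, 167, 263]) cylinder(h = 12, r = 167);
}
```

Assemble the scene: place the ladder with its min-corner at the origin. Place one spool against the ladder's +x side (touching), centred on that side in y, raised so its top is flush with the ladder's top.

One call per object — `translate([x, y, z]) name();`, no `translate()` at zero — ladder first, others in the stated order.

ladder();
translate([404, -140, 2100]) spool();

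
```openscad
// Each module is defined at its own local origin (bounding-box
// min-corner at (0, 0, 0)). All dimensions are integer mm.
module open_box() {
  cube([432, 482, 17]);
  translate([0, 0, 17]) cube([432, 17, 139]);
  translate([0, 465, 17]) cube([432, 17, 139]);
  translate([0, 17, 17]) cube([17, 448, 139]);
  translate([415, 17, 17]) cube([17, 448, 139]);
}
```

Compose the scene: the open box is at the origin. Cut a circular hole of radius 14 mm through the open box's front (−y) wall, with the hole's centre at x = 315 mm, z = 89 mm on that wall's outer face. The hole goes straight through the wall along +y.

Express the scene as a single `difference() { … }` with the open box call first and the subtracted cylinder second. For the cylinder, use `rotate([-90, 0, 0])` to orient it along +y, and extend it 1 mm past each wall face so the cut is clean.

difference() {
  open_box();
  translate([315, -1, 89]) rotate([-90, 0, 0]) cylinder(h = 19, r = 14);
}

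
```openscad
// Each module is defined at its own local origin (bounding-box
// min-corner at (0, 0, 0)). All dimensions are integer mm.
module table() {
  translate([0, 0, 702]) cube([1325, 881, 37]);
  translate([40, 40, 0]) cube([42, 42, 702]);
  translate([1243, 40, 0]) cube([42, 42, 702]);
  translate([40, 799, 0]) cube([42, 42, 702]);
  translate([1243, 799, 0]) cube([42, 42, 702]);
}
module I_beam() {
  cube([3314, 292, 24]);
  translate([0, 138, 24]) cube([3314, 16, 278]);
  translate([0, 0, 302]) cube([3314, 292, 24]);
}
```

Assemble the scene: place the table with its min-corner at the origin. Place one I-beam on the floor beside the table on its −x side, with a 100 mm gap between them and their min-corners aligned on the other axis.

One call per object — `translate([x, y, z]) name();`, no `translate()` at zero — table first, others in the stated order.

table();
translate([-3414, 0, 0]) I_beam();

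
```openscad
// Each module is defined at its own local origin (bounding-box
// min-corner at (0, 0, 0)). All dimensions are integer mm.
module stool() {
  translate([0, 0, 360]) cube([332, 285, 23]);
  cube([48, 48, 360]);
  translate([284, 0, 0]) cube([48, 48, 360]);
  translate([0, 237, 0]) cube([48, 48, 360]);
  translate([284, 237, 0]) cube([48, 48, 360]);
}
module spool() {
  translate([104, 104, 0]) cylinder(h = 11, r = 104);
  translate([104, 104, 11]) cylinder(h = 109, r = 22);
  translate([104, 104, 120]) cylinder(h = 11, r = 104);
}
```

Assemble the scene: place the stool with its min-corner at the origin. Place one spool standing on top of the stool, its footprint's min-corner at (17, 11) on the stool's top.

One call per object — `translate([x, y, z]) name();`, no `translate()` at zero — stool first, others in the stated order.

stool();
translate([17, 11, 383]) spool();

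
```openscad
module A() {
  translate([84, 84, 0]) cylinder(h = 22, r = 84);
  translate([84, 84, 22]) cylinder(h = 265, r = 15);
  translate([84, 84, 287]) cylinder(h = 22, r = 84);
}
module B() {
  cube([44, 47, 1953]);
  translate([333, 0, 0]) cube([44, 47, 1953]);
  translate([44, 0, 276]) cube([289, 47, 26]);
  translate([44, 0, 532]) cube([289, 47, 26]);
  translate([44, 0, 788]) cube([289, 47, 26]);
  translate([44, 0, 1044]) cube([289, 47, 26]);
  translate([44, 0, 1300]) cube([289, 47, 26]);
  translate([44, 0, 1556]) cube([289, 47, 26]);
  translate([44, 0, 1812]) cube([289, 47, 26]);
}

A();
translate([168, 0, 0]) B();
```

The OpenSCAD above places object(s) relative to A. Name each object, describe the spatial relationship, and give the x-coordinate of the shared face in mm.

The spool's +x face and the ladder's −x face are both at x = 168 mm.

A is a spool. B is a ladder. The ladder is against the spool's +x side, with their −y faces flush. The x-coordinate of the shared face is 168 mm.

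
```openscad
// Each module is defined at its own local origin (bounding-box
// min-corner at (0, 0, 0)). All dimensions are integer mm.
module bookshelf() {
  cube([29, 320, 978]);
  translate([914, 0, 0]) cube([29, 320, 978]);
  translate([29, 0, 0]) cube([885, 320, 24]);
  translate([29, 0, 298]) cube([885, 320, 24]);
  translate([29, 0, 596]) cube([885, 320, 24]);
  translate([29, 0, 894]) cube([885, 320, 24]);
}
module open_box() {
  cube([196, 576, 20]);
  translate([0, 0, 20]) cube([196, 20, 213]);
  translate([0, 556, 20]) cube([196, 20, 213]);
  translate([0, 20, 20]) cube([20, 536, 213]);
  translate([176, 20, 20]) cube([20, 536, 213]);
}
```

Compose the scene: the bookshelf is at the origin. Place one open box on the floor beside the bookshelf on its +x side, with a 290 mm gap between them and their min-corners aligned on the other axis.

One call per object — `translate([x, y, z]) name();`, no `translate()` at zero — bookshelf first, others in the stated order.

bookshelf();
translate([1233, 0, 0]) open_box();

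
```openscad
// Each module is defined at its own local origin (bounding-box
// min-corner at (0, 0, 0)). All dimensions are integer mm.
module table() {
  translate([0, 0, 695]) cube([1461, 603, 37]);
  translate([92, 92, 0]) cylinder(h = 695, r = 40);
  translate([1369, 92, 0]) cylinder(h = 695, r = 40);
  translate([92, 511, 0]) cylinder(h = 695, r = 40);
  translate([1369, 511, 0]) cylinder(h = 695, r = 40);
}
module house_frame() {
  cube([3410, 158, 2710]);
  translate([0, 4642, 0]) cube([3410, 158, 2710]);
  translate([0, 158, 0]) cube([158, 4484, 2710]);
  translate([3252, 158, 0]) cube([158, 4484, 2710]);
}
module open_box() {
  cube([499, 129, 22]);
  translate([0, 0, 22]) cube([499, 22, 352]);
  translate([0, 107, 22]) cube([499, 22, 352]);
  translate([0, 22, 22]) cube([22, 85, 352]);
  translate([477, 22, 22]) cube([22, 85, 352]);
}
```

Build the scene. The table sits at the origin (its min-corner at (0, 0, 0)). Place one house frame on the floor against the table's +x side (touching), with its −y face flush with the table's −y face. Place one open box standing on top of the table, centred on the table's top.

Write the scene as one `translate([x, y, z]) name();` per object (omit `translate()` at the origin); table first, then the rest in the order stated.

table();
translate([1461, 0, 0]) house_frame();
translate([481, 237, 732]) open_box();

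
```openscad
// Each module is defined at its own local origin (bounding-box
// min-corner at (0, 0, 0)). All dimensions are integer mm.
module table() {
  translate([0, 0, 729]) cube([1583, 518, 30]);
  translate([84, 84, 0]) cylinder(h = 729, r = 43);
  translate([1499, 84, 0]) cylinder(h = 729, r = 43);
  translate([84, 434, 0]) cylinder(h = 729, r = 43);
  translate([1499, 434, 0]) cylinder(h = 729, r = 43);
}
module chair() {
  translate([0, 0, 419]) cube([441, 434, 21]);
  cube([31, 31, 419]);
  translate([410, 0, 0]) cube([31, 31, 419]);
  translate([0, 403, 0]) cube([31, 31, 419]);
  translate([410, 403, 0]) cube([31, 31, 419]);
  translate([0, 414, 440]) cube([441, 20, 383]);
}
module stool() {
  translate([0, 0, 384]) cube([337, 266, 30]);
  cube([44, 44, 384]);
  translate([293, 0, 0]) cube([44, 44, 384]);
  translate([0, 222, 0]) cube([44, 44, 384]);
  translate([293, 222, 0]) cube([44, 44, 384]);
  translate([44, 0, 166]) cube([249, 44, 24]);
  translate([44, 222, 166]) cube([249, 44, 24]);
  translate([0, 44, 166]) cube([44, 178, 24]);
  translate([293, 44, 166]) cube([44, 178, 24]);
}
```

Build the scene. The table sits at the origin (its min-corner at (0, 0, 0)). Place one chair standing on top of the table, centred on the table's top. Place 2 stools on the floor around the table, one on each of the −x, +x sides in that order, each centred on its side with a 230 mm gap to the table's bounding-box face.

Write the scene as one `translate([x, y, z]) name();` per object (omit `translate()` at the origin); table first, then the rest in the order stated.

table();
translate([571, 42, 759]) chair();
translate([-567, 126, 0]) stool();
translate([1813, 126, 0]) stool();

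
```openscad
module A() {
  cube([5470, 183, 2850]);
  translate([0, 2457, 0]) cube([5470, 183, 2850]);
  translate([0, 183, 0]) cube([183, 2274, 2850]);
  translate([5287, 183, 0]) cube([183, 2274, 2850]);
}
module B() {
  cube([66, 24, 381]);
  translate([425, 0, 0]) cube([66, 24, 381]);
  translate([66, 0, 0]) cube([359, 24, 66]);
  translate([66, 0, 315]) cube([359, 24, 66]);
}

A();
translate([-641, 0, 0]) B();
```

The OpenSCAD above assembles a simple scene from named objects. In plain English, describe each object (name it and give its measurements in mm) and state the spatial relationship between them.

A is a box-shaped house frame (walls only): outside footprint 5470×2640 mm, wall height 2850 mm, wall thickness 183 mm. The two y-facing walls run the full x-width; the two x-facing walls fit between the inner faces of the y-facing walls.

B is a picture frame with a 359×249 mm rectangular opening (x by z) and a uniform 66 mm border on every side. Frame depth is 24 mm along y. It is built from two vertical stiles running the full outside height and two horizontal rails spanning the gap between the stiles.

The picture frame is on the floor beside the house frame on its −x side.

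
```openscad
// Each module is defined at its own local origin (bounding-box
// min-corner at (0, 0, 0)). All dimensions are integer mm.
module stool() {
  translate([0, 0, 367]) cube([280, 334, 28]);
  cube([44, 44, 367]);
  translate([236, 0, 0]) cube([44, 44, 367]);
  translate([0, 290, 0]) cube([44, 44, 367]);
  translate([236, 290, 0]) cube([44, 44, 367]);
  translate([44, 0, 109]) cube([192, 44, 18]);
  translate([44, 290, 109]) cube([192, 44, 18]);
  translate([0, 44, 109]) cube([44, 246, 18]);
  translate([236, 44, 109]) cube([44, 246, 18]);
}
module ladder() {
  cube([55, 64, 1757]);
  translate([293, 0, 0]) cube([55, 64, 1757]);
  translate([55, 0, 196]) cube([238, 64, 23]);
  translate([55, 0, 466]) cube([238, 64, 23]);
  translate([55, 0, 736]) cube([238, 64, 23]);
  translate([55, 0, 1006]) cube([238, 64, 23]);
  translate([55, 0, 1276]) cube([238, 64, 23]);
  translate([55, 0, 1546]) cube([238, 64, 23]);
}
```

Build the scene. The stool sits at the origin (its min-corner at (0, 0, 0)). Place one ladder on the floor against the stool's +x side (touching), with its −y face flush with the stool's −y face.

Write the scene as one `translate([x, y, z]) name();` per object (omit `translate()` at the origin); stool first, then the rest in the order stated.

stool();
translate([280, 0, 0]) ladder();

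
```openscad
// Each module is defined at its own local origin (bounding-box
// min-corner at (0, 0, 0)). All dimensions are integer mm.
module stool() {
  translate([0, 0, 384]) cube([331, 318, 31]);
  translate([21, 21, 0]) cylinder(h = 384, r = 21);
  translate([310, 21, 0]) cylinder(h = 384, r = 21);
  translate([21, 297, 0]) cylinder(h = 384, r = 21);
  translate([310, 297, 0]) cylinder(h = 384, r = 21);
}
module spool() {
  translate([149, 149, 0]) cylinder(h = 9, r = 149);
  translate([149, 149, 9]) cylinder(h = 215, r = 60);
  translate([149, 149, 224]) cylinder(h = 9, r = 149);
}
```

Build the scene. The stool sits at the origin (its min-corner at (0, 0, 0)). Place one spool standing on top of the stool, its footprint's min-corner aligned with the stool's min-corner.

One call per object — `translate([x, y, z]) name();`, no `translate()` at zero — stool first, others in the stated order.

stool();
translate([0, 0, 415]) spool();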